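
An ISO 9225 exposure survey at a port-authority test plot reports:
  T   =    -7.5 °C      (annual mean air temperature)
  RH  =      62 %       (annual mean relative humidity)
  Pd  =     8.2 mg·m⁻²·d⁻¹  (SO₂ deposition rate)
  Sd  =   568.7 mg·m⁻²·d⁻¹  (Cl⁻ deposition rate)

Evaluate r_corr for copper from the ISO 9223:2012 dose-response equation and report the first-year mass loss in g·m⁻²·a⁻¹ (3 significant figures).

r_corr = 3.64 g·m⁻²·a⁻¹

copper: temperature factor f = +0.126·(-17.5) = -2.2050
  Pd branch = 0.0053·Pd^0.26·e^(0.059·RH+f) = 0.03916 μm/a
  Cl⁻ term: 0.01025·568.7^0.27·exp(0.036·62+0.049·-7.5) = 0.3667
  sum: 0.03916 + 0.3667 → r_corr = 0.4058 μm/a
Convert to mass loss: 0.4058 μm/a × 8.96 g/cm³ = 3.636 g·m⁻²·a⁻¹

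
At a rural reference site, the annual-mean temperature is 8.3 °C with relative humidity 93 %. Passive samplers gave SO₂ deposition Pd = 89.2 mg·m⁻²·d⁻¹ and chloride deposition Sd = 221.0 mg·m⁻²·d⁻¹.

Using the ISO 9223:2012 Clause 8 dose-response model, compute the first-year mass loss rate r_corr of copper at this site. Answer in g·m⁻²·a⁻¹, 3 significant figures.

copper: T≤10 °C ⇒ hinge +0.126·(8.3−10) = -0.2142
  SO₂ term: 0.0053·89.2^0.26·exp(0.059·93-0.2142) = 3.321
  Sd branch = 0.01025·Sd^0.27·e^(0.036·RH+0.049·T) = 1.881 μm/a
  sum: 3.321 + 1.881 → r_corr = 5.202 μm/a
Convert to mass loss: 5.202 μm/a × 8.96 g/cm³ = 46.61 g·m⁻²·a⁻¹

r_corr = 46.6 g·m⁻²·a⁻¹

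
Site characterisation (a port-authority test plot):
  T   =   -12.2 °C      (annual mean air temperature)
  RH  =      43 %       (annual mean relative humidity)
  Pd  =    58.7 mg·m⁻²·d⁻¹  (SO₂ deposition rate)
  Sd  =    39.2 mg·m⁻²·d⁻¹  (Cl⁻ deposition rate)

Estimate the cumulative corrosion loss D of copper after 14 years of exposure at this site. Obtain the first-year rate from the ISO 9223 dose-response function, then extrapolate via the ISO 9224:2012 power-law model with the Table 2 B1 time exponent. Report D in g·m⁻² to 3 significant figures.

copper: f(T) = +0.126·(T−10) [T≤10 °C] = -2.7972
  SO₂ term: 0.0053·58.7^0.26·exp(0.059·43-2.7972) = 0.01178
  Sd branch = 0.01025·Sd^0.27·e^(0.036·RH+0.049·T) = 0.07138 μm/a
  r_corr = 0.01178 + 0.07138 = 0.08316 μm/a
Power-law: D(14) = r_corr · 14^0.667
  D(14) = 0.08316 × 14^0.667 = 0.08316 × 5.814 = 0.4835 μm
  Mass loss = 0.4835 μm × 8.96 g/cm³ = 4.332 g·m⁻²

D(14) = 4.33 g·m⁻²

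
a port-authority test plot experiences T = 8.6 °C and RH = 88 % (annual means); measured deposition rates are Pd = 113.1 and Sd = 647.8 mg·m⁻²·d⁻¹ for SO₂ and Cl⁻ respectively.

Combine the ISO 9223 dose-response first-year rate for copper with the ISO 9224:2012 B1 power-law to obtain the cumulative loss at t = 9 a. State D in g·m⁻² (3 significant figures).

copper: f(T) = +0.126·(T−10) [T≤10 °C] = -0.1764
  SO₂ term: 0.0053·113.1^0.26·exp(0.059·88-0.1764) = 2.732
  Sd branch = 0.01025·Sd^0.27·e^(0.036·RH+0.049·T) = 2.131 μm/a
  sum: 2.732 + 2.131 → r_corr = 4.863 μm/a
Long-term exponent b (ISO 9224 Table 2, B1) = 0.667
  D(9) = 4.863 × 9^0.667 = 4.863 × 4.33 = 21.06 μm
  Mass loss = 21.06 μm × 8.96 g/cm³ = 188.7 g·m⁻²

D(9) = 189 g·m⁻²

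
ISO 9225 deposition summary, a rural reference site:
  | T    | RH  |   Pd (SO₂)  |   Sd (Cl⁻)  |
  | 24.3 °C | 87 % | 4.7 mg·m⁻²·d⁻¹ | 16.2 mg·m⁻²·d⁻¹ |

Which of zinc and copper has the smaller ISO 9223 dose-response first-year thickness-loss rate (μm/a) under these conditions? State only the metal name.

zinc: temperature factor f = -0.071·(14.3) = -1.0153
  sulphur-dioxide contribution → 0.5051 μm/a
  chloride contribution → 1.354 μm/a
  ⇒ r_corr(zinc) = 1.86 μm/a
copper: T>10 °C ⇒ hinge -0.080·(24.3−10) = -1.1440
  sulphur-dioxide contribution → 0.428 μm/a
  chloride contribution → 1.639 μm/a
  total first-year rate 2.067 μm/a
Ordering by μm/a: copper (2.07) > zinc (1.86)

zinc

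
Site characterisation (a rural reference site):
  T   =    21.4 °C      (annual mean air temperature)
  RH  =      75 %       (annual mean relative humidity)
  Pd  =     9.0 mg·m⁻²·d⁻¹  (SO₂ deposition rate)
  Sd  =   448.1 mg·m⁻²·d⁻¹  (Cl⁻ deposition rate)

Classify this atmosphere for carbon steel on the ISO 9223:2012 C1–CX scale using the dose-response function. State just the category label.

carbon steel: temperature factor f = -0.054·(11.4) = -0.6156
  Pd branch = 1.77·Pd^0.52·e^(0.02·RH+f) = 13.44 μm/a
  Cl⁻ term: 0.102·448.1^0.62·exp(0.033·75+0.04·21.4) = 125.6
  sum: 13.44 + 125.6 → r_corr = 139.1 μm/a
Category bounds: 80…200 μm/a bracket r_corr ⇒ C5

C5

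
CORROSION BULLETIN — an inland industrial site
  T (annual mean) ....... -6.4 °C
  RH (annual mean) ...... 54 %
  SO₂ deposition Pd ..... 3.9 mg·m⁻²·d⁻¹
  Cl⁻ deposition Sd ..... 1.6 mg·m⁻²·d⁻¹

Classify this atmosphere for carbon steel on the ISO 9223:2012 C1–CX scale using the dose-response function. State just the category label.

carbon steel: T≤10 °C ⇒ hinge +0.150·(-6.4−10) = -2.4600
  SO₂ term: 1.77·3.9^0.52·exp(0.02·54-2.4600) = 0.9037
  Cl⁻ term: 0.102·1.6^0.62·exp(0.033·54+0.04·-6.4) = 0.6279
  sum: 0.9037 + 0.6279 → r_corr = 1.532 μm/a
ISO 9223 Table 2 (carbon steel): 1.3 < 1.53 ≤ 25 μm/a ⇒ C2

C2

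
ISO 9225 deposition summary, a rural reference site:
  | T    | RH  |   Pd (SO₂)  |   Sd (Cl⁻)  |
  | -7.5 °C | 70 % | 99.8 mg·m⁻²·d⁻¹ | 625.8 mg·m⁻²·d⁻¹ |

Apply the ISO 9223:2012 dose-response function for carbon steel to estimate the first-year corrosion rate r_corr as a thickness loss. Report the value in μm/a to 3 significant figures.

carbon steel: f(T) = +0.150·(T−10) [T≤10 °C] = -2.6250
  sulphur-dioxide contribution → 5.695 μm/a
  chloride contribution → 41.24 μm/a
  ⇒ r_corr(carbon steel) = 46.94 μm/a

r_corr = 46.9 μm/a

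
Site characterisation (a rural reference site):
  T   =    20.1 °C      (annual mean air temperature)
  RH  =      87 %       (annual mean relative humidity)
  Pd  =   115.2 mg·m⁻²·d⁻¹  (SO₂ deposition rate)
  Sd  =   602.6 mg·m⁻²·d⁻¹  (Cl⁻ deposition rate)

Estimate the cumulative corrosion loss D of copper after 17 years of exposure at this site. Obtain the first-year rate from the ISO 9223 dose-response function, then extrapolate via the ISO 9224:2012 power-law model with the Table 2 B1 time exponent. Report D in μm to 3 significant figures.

D(17) = 32.5 μm

copper: temperature factor f = -0.080·(10.1) = -0.8080
  sulphur-dioxide contribution → 1.376 μm/a
  chloride contribution → 3.542 μm/a
  ⇒ r_corr(copper) = 4.918 μm/a
ISO 9224: D(t) = r_corr · t^b with b = 0.667 (copper, B1)
  D(17) = 4.918 × 17^0.667 = 4.918 × 6.618 = 32.55 μm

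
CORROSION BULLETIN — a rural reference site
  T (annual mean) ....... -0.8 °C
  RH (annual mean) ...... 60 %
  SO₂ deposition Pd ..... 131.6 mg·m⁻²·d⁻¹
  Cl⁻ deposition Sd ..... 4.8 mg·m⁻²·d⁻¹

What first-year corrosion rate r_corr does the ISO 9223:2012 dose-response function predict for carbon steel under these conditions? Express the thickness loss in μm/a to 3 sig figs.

r_corr = 16.6 μm/a

carbon steel: T≤10 °C ⇒ hinge +0.150·(-0.8−10) = -1.6200
  SO₂ term: 1.77·131.6^0.52·exp(0.02·60-1.6200) = 14.71
  Cl⁻ term: 0.102·4.8^0.62·exp(0.033·60+0.04·-0.8) = 1.892
  r_corr = 14.71 + 1.892 = 16.6 μm/a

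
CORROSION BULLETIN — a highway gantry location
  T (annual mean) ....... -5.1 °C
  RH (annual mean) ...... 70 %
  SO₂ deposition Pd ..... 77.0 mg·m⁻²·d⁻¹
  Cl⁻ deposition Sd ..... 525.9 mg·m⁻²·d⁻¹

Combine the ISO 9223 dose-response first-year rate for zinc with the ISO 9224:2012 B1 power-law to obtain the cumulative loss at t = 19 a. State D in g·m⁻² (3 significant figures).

D(19) = 151 g·m⁻²

zinc: f(T) = +0.038·(T−10) [T≤10 °C] = -0.5738
  SO₂ term: 0.0129·77.0^0.44·exp(0.046·70-0.5738) = 1.23
  Cl⁻ term: 0.0175·525.9^0.57·exp(0.008·70+0.085·-5.1) = 0.7061
  sum: 1.23 + 0.7061 → r_corr = 1.936 μm/a
Long-term exponent b (ISO 9224 Table 2, B1) = 0.813
  D(19) = 1.936 × 19^0.813 = 1.936 × 10.96 = 21.21 μm
  Mass loss = 21.21 μm × 7.14 g/cm³ = 151.4 g·m⁻²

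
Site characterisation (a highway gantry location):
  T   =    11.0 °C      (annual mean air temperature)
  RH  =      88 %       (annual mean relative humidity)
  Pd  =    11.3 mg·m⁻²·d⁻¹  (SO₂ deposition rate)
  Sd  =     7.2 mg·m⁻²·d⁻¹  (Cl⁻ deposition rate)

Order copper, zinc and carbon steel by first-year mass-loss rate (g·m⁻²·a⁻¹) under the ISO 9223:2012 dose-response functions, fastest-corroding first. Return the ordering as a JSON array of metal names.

["carbon steel", "copper", "zinc"]

copper: T>10 °C ⇒ hinge -0.080·(11.0−10) = -0.0800
  sulphur-dioxide contribution → 1.653 μm/a
  chloride contribution → 0.7114 μm/a
  ⇒ r_corr(copper) = 2.364 μm/a
  mass loss = 2.364 μm/a × 8.96 g/cm³ = 21.18 g·m⁻²·a⁻¹
zinc: temperature factor f = -0.071·(1.0) = -0.0710
  sulphur-dioxide contribution → 2 μm/a
  chloride contribution → 0.2777 μm/a
  ⇒ r_corr(zinc) = 2.278 μm/a
  mass loss = 2.278 μm/a × 7.14 g/cm³ = 16.27 g·m⁻²·a⁻¹
carbon steel: temperature factor f = -0.054·(1.0) = -0.0540
  sulphur-dioxide contribution → 34.39 μm/a
  chloride contribution → 9.827 μm/a
  ⇒ r_corr(carbon steel) = 44.22 μm/a
  mass loss = 44.22 μm/a × 7.85 g/cm³ = 347.1 g·m⁻²·a⁻¹
Ordering by g·m⁻²·a⁻¹: carbon steel (347) > copper (21.2) > zinc (16.3)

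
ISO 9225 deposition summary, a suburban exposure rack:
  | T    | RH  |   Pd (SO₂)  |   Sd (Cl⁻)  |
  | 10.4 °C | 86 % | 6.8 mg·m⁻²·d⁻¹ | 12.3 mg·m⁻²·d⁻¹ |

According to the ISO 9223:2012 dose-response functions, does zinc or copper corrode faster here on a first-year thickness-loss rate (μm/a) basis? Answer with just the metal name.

copper

zinc: f(T) = -0.071·(T−10) [T>10 °C] = -0.0284
  Pd branch = 0.0129·Pd^0.44·e^(0.046·RH+f) = 1.523 μm/a
  Cl⁻ term: 0.0175·12.3^0.57·exp(0.008·86+0.085·10.4) = 0.3524
  sum: 1.523 + 0.3524 → r_corr = 1.875 μm/a
copper: temperature factor f = -0.080·(0.4) = -0.0320
  Pd branch = 0.0053·Pd^0.26·e^(0.059·RH+f) = 1.35 μm/a
  Cl⁻ term: 0.01025·12.3^0.27·exp(0.036·86+0.049·10.4) = 0.7428
  r_corr = 1.35 + 0.7428 = 2.093 μm/a
Ordering by μm/a: copper (2.09) > zinc (1.88)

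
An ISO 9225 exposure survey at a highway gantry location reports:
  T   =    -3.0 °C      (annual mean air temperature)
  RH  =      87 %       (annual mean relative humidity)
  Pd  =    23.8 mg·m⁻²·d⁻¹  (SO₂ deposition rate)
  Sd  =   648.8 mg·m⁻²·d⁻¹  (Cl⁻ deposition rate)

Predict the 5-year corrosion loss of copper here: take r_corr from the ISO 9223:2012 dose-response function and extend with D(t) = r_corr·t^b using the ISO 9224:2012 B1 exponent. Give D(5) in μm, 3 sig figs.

copper: T≤10 °C ⇒ hinge +0.126·(-3.0−10) = -1.6380
  sulphur-dioxide contribution → 0.3981 μm/a
  chloride contribution → 1.165 μm/a
  ⇒ r_corr(copper) = 1.563 μm/a
ISO 9224: D(t) = r_corr · t^b with b = 0.667 (copper, B1)
  D(5) = 1.563 × 5^0.667 = 1.563 × 2.926 = 4.573 μm

D(5) = 4.57 μm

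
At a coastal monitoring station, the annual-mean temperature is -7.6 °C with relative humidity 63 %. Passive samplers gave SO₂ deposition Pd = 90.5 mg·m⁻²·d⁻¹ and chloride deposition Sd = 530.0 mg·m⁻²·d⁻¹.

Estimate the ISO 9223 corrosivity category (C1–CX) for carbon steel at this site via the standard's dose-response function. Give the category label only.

C3

carbon steel: f(T) = +0.150·(T−10) [T≤10 °C] = -2.6400
  Pd branch = 1.77·Pd^0.52·e^(0.02·RH+f) = 4.636 μm/a
  Cl⁻ term: 0.102·530.0^0.62·exp(0.033·63+0.04·-7.6) = 29.41
  r_corr = 4.636 + 29.41 = 34.05 μm/a
Category bounds: 25…50 μm/a bracket r_corr ⇒ C3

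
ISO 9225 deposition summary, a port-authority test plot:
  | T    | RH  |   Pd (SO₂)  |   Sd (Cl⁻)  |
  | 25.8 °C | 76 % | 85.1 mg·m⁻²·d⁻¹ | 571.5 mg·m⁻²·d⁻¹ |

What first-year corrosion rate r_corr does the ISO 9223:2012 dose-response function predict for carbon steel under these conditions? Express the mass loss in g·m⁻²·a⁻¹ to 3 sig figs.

carbon steel: f(T) = -0.054·(T−10) [T>10 °C] = -0.8532
  Pd branch = 1.77·Pd^0.52·e^(0.02·RH+f) = 34.76 μm/a
  Sd branch = 0.102·Sd^0.62·e^(0.033·RH+0.04·T) = 180 μm/a
  sum: 34.76 + 180 → r_corr = 214.8 μm/a
Convert to mass loss: 214.8 μm/a × 7.85 g/cm³ = 1686 g·m⁻²·a⁻¹

r_corr = 1.69e+03 g·m⁻²·a⁻¹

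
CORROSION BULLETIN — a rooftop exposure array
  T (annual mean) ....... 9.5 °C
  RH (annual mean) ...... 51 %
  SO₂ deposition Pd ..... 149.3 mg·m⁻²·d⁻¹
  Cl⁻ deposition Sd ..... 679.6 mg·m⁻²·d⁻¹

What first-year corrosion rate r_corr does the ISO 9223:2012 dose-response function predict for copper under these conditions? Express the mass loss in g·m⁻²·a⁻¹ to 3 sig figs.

copper: temperature factor f = +0.126·(-0.5) = -0.0630
  SO₂ term: 0.0053·149.3^0.26·exp(0.059·51-0.0630) = 0.3706
  Cl⁻ term: 0.01025·679.6^0.27·exp(0.036·51+0.049·9.5) = 0.5956
  sum: 0.3706 + 0.5956 → r_corr = 0.9663 μm/a
Convert to mass loss: 0.9663 μm/a × 8.96 g/cm³ = 8.658 g·m⁻²·a⁻¹

r_corr = 8.66 g·m⁻²·a⁻¹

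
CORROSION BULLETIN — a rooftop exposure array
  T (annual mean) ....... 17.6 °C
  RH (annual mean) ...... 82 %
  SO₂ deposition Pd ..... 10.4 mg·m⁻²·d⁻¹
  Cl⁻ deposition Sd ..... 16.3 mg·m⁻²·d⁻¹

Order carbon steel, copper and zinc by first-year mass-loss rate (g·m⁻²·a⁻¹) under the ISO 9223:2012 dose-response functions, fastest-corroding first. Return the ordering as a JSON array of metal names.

carbon steel: T>10 °C ⇒ hinge -0.054·(17.6−10) = -0.4104
  Pd branch = 1.77·Pd^0.52·e^(0.02·RH+f) = 20.46 μm/a
  Sd branch = 0.102·Sd^0.62·e^(0.033·RH+0.04·T) = 17.42 μm/a
  r_corr = 20.46 + 17.42 = 37.88 μm/a
  mass loss = 37.88 μm/a × 7.85 g/cm³ = 297.3 g·m⁻²·a⁻¹
copper: temperature factor f = -0.080·(7.6) = -0.6080
  Pd branch = 0.0053·Pd^0.26·e^(0.059·RH+f) = 0.6695 μm/a
  Sd branch = 0.01025·Sd^0.27·e^(0.036·RH+0.049·T) = 0.9876 μm/a
  r_corr = 0.6695 + 0.9876 = 1.657 μm/a
  mass loss = 1.657 μm/a × 8.96 g/cm³ = 14.85 g·m⁻²·a⁻¹
zinc: f(T) = -0.071·(T−10) [T>10 °C] = -0.5396
  Pd branch = 0.0129·Pd^0.44·e^(0.046·RH+f) = 0.916 μm/a
  Sd branch = 0.0175·Sd^0.57·e^(0.008·RH+0.085·T) = 0.7389 μm/a
  sum: 0.916 + 0.7389 → r_corr = 1.655 μm/a
  mass loss = 1.655 μm/a × 7.14 g/cm³ = 11.82 g·m⁻²·a⁻¹
Ordering by g·m⁻²·a⁻¹: carbon steel (297) > copper (14.8) > zinc (11.8)

["carbon steel", "copper", "zinc"]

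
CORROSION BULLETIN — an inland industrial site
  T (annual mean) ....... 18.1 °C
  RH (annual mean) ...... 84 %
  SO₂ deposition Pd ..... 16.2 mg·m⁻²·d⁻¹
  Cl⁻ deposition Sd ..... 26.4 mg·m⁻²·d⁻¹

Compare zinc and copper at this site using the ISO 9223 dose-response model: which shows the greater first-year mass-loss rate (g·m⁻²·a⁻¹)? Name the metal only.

zinc: temperature factor f = -0.071·(8.1) = -0.5751
  Pd branch = 0.0129·Pd^0.44·e^(0.046·RH+f) = 1.178 μm/a
  Sd branch = 0.0175·Sd^0.57·e^(0.008·RH+0.085·T) = 1.031 μm/a
  r_corr = 1.178 + 1.031 = 2.209 μm/a
  mass loss = 2.209 μm/a × 7.14 g/cm³ = 15.77 g·m⁻²·a⁻¹
copper: T>10 °C ⇒ hinge -0.080·(18.1−10) = -0.6480
  Pd branch = 0.0053·Pd^0.26·e^(0.059·RH+f) = 0.8123 μm/a
  Cl⁻ term: 0.01025·26.4^0.27·exp(0.036·84+0.049·18.1) = 1.239
  sum: 0.8123 + 1.239 → r_corr = 2.051 μm/a
  mass loss = 2.051 μm/a × 8.96 g/cm³ = 18.38 g·m⁻²·a⁻¹
Ordering by g·m⁻²·a⁻¹: copper (18.4) > zinc (15.8)

copper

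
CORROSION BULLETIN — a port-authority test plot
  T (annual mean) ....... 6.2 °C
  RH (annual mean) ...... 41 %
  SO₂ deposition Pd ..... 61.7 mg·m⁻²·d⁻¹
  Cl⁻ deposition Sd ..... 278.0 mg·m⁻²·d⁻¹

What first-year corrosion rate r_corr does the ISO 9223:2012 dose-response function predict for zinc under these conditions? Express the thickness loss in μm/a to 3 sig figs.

r_corr = 1.47 μm/a

zinc: T≤10 °C ⇒ hinge +0.038·(6.2−10) = -0.1444
  SO₂ term: 0.0129·61.7^0.44·exp(0.046·41-0.1444) = 0.4515
  Sd branch = 0.0175·Sd^0.57·e^(0.008·RH+0.085·T) = 1.017 μm/a
  sum: 0.4515 + 1.017 → r_corr = 1.469 μm/a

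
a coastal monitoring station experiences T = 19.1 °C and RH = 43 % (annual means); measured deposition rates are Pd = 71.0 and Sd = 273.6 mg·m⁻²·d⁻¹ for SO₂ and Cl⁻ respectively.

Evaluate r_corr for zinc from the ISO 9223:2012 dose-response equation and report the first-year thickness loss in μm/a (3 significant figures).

r_corr = 3.39 μm/a

zinc: temperature factor f = -0.071·(9.1) = -0.6461
  SO₂ term: 0.0129·71.0^0.44·exp(0.046·43-0.6461) = 0.3188
  Sd branch = 0.0175·Sd^0.57·e^(0.008·RH+0.085·T) = 3.067 μm/a
  sum: 0.3188 + 3.067 → r_corr = 3.386 μm/a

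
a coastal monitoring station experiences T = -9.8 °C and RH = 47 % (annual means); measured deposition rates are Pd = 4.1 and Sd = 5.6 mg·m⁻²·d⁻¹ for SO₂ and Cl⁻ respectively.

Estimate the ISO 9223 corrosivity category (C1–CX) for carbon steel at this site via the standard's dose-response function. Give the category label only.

C2

carbon steel: temperature factor f = +0.150·(-19.8) = -2.9700
  SO₂ term: 1.77·4.1^0.52·exp(0.02·47-2.9700) = 0.4842
  Cl⁻ term: 0.102·5.6^0.62·exp(0.033·47+0.04·-9.8) = 0.9459
  r_corr = 0.4842 + 0.9459 = 1.43 μm/a
ISO 9223 Table 2 (carbon steel): 1.3 < 1.43 ≤ 25 μm/a ⇒ C2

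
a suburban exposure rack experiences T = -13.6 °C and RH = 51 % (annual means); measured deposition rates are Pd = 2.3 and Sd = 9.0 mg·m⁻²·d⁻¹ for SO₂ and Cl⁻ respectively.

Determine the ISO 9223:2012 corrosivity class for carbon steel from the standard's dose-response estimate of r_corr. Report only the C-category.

C2

carbon steel: T≤10 °C ⇒ hinge +0.150·(-13.6−10) = -3.5400
  Pd branch = 1.77·Pd^0.52·e^(0.02·RH+f) = 0.2196 μm/a
  Cl⁻ term: 0.102·9.0^0.62·exp(0.033·51+0.04·-13.6) = 1.244
  r_corr = 0.2196 + 1.244 = 1.464 μm/a
1.46 μm/a falls in (1.3, 25] for carbon steel → category C2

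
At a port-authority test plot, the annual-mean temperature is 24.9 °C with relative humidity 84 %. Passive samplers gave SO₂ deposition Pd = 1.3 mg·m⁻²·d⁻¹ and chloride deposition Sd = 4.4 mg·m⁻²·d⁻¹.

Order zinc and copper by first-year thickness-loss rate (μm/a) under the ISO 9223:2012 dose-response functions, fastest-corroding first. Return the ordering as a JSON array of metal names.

zinc: T>10 °C ⇒ hinge -0.071·(24.9−10) = -1.0579
  SO₂ term: 0.0129·1.3^0.44·exp(0.046·84-1.0579) = 0.2396
  Sd branch = 0.0175·Sd^0.57·e^(0.008·RH+0.085·T) = 0.662 μm/a
  r_corr = 0.2396 + 0.662 = 0.9015 μm/a
copper: temperature factor f = -0.080·(14.9) = -1.1920
  SO₂ term: 0.0053·1.3^0.26·exp(0.059·84-1.1920) = 0.2447
  Sd branch = 0.01025·Sd^0.27·e^(0.036·RH+0.049·T) = 1.066 μm/a
  r_corr = 0.2447 + 1.066 = 1.31 μm/a
Ordering by μm/a: copper (1.31) > zinc (0.902)

["copper", "zinc"]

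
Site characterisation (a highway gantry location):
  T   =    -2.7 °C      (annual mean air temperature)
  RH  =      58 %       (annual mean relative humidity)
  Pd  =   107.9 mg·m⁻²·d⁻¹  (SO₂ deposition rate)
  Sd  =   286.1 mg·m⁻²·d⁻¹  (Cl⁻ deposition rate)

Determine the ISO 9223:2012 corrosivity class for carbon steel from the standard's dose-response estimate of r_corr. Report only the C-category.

carbon steel: T≤10 °C ⇒ hinge +0.150·(-2.7−10) = -1.9050
  SO₂ term: 1.77·107.9^0.52·exp(0.02·58-1.9050) = 9.585
  Sd branch = 0.102·Sd^0.62·e^(0.033·RH+0.04·T) = 20.7 μm/a
  sum: 9.585 + 20.7 → r_corr = 30.29 μm/a
ISO 9223 Table 2 (carbon steel): 25 < 30.3 ≤ 50 μm/a ⇒ C3

C3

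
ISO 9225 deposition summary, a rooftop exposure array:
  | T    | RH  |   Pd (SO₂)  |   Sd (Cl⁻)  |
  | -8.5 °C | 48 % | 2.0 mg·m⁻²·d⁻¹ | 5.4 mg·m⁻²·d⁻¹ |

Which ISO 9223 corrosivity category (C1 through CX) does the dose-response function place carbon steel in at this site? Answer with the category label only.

carbon steel: T≤10 °C ⇒ hinge +0.150·(-8.5−10) = -2.7750
  sulphur-dioxide contribution → 0.4133 μm/a
  chloride contribution → 1.007 μm/a
  ⇒ r_corr(carbon steel) = 1.42 μm/a
ISO 9223 Table 2 (carbon steel): 1.3 < 1.42 ≤ 25 μm/a ⇒ C2

C2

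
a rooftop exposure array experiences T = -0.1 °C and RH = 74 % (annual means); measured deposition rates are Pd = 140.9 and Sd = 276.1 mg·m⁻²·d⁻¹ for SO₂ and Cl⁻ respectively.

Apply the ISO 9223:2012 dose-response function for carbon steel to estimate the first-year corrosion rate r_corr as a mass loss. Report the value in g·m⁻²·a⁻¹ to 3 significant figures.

r_corr = 475 g·m⁻²·a⁻¹

carbon steel: temperature factor f = +0.150·(-10.1) = -1.5150
  sulphur-dioxide contribution → 22.4 μm/a
  chloride contribution → 38.1 μm/a
  ⇒ r_corr(carbon steel) = 60.49 μm/a
Convert to mass loss: 60.49 μm/a × 7.85 g/cm³ = 474.9 g·m⁻²·a⁻¹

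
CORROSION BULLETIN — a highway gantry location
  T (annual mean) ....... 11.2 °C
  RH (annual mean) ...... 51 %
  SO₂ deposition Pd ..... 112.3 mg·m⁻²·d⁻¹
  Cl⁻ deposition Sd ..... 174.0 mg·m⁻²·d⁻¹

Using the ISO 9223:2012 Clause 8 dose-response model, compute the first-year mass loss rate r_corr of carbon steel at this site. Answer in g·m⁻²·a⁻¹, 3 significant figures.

carbon steel: f(T) = -0.054·(T−10) [T>10 °C] = -0.0648
  Pd branch = 1.77·Pd^0.52·e^(0.02·RH+f) = 53.58 μm/a
  Cl⁻ term: 0.102·174.0^0.62·exp(0.033·51+0.04·11.2) = 21.05
  r_corr = 53.58 + 21.05 = 74.63 μm/a
Convert to mass loss: 74.63 μm/a × 7.85 g/cm³ = 585.8 g·m⁻²·a⁻¹

r_corr = 586 g·m⁻²·a⁻¹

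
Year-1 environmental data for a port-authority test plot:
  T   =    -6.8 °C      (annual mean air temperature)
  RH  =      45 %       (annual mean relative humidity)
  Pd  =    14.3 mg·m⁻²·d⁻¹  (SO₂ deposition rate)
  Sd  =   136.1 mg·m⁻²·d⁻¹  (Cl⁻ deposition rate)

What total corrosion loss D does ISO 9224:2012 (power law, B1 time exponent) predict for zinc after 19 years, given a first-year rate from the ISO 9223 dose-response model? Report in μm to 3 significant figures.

zinc: T≤10 °C ⇒ hinge +0.038·(-6.8−10) = -0.6384
  SO₂ term: 0.0129·14.3^0.44·exp(0.046·45-0.6384) = 0.174
  Cl⁻ term: 0.0175·136.1^0.57·exp(0.008·45+0.085·-6.8) = 0.2316
  r_corr = 0.174 + 0.2316 = 0.4056 μm/a
ISO 9224: D(t) = r_corr · t^b with b = 0.813 (zinc, B1)
  D(19) = 0.4056 × 19^0.813 = 0.4056 × 10.96 = 4.444 μm

D(19) = 4.44 μm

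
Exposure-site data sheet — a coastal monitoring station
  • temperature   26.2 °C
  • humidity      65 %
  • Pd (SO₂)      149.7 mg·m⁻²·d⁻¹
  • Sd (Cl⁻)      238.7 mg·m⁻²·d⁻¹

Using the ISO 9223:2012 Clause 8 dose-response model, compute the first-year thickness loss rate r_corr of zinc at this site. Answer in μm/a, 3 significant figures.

r_corr = 6.92 μm/a

zinc: f(T) = -0.071·(T−10) [T>10 °C] = -1.1502
  sulphur-dioxide contribution → 0.7357 μm/a
  chloride contribution → 6.186 μm/a
  ⇒ r_corr(zinc) = 6.922 μm/a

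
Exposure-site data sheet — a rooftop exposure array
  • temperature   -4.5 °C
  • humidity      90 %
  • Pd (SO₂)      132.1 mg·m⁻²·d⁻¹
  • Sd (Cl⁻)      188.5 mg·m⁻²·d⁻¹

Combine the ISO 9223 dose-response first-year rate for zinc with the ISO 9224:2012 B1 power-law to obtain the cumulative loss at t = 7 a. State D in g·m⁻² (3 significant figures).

zinc: T≤10 °C ⇒ hinge +0.038·(-4.5−10) = -0.5510
  SO₂ term: 0.0129·132.1^0.44·exp(0.046·90-0.5510) = 4.004
  Cl⁻ term: 0.0175·188.5^0.57·exp(0.008·90+0.085·-4.5) = 0.4859
  r_corr = 4.004 + 0.4859 = 4.49 μm/a
Power-law: D(7) = r_corr · 7^0.813
  D(7) = 4.49 × 7^0.813 = 4.49 × 4.865 = 21.84 μm
  Mass loss = 21.84 μm × 7.14 g/cm³ = 155.9 g·m⁻²

D(7) = 156 g·m⁻²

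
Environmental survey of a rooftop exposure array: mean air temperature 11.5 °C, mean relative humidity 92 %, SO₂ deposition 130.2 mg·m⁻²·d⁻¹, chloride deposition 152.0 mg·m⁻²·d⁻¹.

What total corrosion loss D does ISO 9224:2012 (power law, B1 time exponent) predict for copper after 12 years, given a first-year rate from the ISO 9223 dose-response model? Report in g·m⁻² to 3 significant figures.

copper: T>10 °C ⇒ hinge -0.080·(11.5−10) = -0.1200
  sulphur-dioxide contribution → 3.796 μm/a
  chloride contribution → 1.918 μm/a
  ⇒ r_corr(copper) = 5.714 μm/a
Power-law: D(12) = r_corr · 12^0.667
  D(12) = 5.714 × 12^0.667 = 5.714 × 5.246 = 29.98 μm
  Mass loss = 29.98 μm × 8.96 g/cm³ = 268.6 g·m⁻²

D(12) = 269 g·m⁻²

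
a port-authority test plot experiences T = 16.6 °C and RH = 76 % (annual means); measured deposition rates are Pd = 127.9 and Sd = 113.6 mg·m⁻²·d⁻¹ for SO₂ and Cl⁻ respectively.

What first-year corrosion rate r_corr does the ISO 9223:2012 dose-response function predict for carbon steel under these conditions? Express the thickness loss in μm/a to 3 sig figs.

carbon steel: T>10 °C ⇒ hinge -0.054·(16.6−10) = -0.3564
  SO₂ term: 1.77·127.9^0.52·exp(0.02·76-0.3564) = 70.61
  Cl⁻ term: 0.102·113.6^0.62·exp(0.033·76+0.04·16.6) = 45.76
  r_corr = 70.61 + 45.76 = 116.4 μm/a

r_corr = 116 μm/a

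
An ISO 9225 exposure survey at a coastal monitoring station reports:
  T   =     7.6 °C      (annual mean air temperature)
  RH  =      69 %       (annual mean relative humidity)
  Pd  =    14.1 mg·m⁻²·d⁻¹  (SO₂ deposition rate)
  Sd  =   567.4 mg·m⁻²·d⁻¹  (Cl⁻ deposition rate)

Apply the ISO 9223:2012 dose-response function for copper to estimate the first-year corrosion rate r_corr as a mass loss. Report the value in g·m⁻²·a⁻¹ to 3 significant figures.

r_corr = 12.9 g·m⁻²·a⁻¹

copper: temperature factor f = +0.126·(-2.4) = -0.3024
  SO₂ term: 0.0053·14.1^0.26·exp(0.059·69-0.3024) = 0.4568
  Cl⁻ term: 0.01025·567.4^0.27·exp(0.036·69+0.049·7.6) = 0.9881
  r_corr = 0.4568 + 0.9881 = 1.445 μm/a
Convert to mass loss: 1.445 μm/a × 8.96 g/cm³ = 12.95 g·m⁻²·a⁻¹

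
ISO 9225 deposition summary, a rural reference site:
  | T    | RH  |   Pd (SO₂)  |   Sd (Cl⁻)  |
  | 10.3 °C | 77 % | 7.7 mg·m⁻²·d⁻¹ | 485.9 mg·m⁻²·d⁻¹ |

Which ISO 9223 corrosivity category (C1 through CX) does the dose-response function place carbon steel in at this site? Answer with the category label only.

C5

carbon steel: T>10 °C ⇒ hinge -0.054·(10.3−10) = -0.0162
  SO₂ term: 1.77·7.7^0.52·exp(0.02·77-0.0162) = 23.48
  Sd branch = 0.102·Sd^0.62·e^(0.033·RH+0.04·T) = 90.52 μm/a
  r_corr = 23.48 + 90.52 = 114 μm/a
ISO 9223 Table 2 (carbon steel): 80 < 114 ≤ 200 μm/a ⇒ C5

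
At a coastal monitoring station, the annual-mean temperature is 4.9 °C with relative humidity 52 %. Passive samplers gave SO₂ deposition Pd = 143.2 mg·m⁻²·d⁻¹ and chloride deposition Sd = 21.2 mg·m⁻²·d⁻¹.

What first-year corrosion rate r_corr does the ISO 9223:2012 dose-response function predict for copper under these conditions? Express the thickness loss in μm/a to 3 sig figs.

r_corr = 0.411 μm/a

copper: T≤10 °C ⇒ hinge +0.126·(4.9−10) = -0.6426
  SO₂ term: 0.0053·143.2^0.26·exp(0.059·52-0.6426) = 0.2179
  Sd branch = 0.01025·Sd^0.27·e^(0.036·RH+0.049·T) = 0.1932 μm/a
  r_corr = 0.2179 + 0.1932 = 0.4111 μm/a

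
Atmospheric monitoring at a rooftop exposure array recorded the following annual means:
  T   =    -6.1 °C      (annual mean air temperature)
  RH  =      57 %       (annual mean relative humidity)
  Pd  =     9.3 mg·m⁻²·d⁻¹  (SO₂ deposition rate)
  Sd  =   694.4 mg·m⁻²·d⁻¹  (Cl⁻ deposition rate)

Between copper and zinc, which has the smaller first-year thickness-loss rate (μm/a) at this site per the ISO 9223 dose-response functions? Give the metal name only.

copper

copper: f(T) = +0.126·(T−10) [T≤10 °C] = -2.0286
  Pd branch = 0.0053·Pd^0.26·e^(0.059·RH+f) = 0.03594 μm/a
  Sd branch = 0.01025·Sd^0.27·e^(0.036·RH+0.049·T) = 0.3462 μm/a
  sum: 0.03594 + 0.3462 → r_corr = 0.3821 μm/a
zinc: T≤10 °C ⇒ hinge +0.038·(-6.1−10) = -0.6118
  SO₂ term: 0.0129·9.3^0.44·exp(0.046·57-0.6118) = 0.2569
  Cl⁻ term: 0.0175·694.4^0.57·exp(0.008·57+0.085·-6.1) = 0.6849
  sum: 0.2569 + 0.6849 → r_corr = 0.9418 μm/a
Ordering by μm/a: zinc (0.942) > copper (0.382)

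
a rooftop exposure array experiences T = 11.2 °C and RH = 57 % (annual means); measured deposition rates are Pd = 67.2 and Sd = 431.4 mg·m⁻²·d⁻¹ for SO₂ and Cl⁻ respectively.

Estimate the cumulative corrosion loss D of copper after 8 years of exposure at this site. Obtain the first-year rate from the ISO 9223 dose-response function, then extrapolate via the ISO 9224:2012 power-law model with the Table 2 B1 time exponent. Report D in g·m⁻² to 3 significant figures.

copper: T>10 °C ⇒ hinge -0.080·(11.2−10) = -0.0960
  Pd branch = 0.0053·Pd^0.26·e^(0.059·RH+f) = 0.4152 μm/a
  Sd branch = 0.01025·Sd^0.27·e^(0.036·RH+0.049·T) = 0.7106 μm/a
  r_corr = 0.4152 + 0.7106 = 1.126 μm/a
ISO 9224: D(t) = r_corr · t^b with b = 0.667 (copper, B1)
  D(8) = 1.126 × 8^0.667 = 1.126 × 4.003 = 4.506 μm
  Mass loss = 4.506 μm × 8.96 g/cm³ = 40.38 g·m⁻²

D(8) = 40.4 g·m⁻²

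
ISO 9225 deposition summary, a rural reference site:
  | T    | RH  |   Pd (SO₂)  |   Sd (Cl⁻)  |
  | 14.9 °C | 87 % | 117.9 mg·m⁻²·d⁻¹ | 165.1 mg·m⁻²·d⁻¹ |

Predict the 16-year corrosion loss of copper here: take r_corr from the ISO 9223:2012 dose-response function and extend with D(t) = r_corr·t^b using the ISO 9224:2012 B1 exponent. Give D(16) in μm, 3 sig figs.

copper: temperature factor f = -0.080·(4.9) = -0.3920
  sulphur-dioxide contribution → 2.098 μm/a
  chloride contribution → 1.936 μm/a
  total first-year rate 4.034 μm/a
ISO 9224: D(t) = r_corr · t^b with b = 0.667 (copper, B1)
  D(16) = 4.034 × 16^0.667 = 4.034 × 6.355 = 25.64 μm

D(16) = 25.6 μm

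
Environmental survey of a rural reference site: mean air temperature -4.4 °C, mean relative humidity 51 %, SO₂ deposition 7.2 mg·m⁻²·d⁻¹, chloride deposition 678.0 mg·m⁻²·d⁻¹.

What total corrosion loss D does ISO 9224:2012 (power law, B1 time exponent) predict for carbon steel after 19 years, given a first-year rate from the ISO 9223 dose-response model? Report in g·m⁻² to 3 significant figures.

D(19) = 1.02e+03 g·m⁻²

carbon steel: f(T) = +0.150·(T−10) [T≤10 °C] = -2.1600
  Pd branch = 1.77·Pd^0.52·e^(0.02·RH+f) = 1.58 μm/a
  Cl⁻ term: 0.102·678.0^0.62·exp(0.033·51+0.04·-4.4) = 26.21
  r_corr = 1.58 + 26.21 = 27.79 μm/a
Long-term exponent b (ISO 9224 Table 2, B1) = 0.523
  D(19) = 27.79 × 19^0.523 = 27.79 × 4.664 = 129.6 μm
  Mass loss = 129.6 μm × 7.85 g/cm³ = 1017 g·m⁻²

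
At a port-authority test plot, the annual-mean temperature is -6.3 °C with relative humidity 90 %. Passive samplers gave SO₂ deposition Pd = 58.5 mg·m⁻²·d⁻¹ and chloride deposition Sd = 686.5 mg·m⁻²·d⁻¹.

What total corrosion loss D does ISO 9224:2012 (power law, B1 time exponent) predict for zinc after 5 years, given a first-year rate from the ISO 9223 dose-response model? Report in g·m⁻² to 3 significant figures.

zinc: f(T) = +0.038·(T−10) [T≤10 °C] = -0.6194
  SO₂ term: 0.0129·58.5^0.44·exp(0.046·90-0.6194) = 2.613
  Sd branch = 0.0175·Sd^0.57·e^(0.008·RH+0.085·T) = 0.8711 μm/a
  r_corr = 2.613 + 0.8711 = 3.484 μm/a
Long-term exponent b (ISO 9224 Table 2, B1) = 0.813
  D(5) = 3.484 × 5^0.813 = 3.484 × 3.701 = 12.89 μm
  Mass loss = 12.89 μm × 7.14 g/cm³ = 92.05 g·m⁻²

D(5) = 92.1 g·m⁻²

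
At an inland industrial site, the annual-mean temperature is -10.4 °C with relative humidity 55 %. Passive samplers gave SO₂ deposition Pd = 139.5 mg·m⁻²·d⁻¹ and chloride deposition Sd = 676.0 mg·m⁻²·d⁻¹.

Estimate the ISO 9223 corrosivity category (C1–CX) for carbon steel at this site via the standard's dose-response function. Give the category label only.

carbon steel: T≤10 °C ⇒ hinge +0.150·(-10.4−10) = -3.0600
  Pd branch = 1.77·Pd^0.52·e^(0.02·RH+f) = 3.25 μm/a
  Sd branch = 0.102·Sd^0.62·e^(0.033·RH+0.04·T) = 23.48 μm/a
  r_corr = 3.25 + 23.48 = 26.73 μm/a
Category bounds: 25…50 μm/a bracket r_corr ⇒ C3

C3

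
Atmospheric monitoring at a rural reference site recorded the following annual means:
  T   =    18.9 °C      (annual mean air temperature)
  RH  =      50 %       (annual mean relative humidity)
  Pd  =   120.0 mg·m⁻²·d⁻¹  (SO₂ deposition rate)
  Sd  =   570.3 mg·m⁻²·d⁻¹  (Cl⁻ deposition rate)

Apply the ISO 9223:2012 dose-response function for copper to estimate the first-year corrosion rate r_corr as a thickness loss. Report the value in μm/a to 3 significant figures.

copper: temperature factor f = -0.080·(8.9) = -0.7120
  sulphur-dioxide contribution → 0.1725 μm/a
  chloride contribution → 0.8686 μm/a
  ⇒ r_corr(copper) = 1.041 μm/a

r_corr = 1.04 μm/a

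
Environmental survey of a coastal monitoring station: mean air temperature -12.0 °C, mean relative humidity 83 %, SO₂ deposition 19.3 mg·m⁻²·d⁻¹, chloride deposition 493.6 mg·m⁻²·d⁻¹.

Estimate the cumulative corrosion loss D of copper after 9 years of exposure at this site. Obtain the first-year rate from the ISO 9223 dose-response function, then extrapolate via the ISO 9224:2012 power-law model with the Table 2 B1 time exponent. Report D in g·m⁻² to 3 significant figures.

copper: temperature factor f = +0.126·(-22.0) = -2.7720
  SO₂ term: 0.0053·19.3^0.26·exp(0.059·83-2.7720) = 0.09581
  Cl⁻ term: 0.01025·493.6^0.27·exp(0.036·83+0.049·-12.0) = 0.6029
  sum: 0.09581 + 0.6029 → r_corr = 0.6987 μm/a
Power-law: D(9) = r_corr · 9^0.667
  D(9) = 0.6987 × 9^0.667 = 0.6987 × 4.33 = 3.025 μm
  Mass loss = 3.025 μm × 8.96 g/cm³ = 27.11 g·m⁻²

D(9) = 27.1 g·m⁻²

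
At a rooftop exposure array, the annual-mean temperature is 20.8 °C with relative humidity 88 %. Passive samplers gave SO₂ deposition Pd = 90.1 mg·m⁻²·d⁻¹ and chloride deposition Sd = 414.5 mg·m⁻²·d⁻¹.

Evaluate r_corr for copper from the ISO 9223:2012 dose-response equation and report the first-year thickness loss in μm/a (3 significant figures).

copper: T>10 °C ⇒ hinge -0.080·(20.8−10) = -0.8640
  sulphur-dioxide contribution → 1.295 μm/a
  chloride contribution → 3.435 μm/a
  ⇒ r_corr(copper) = 4.73 μm/a

r_corr = 4.73 μm/a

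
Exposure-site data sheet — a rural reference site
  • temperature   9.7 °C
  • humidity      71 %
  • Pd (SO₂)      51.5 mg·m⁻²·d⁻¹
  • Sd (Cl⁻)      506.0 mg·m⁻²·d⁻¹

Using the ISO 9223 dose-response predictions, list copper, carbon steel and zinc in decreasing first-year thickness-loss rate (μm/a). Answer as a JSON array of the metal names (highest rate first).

["carbon steel", "zinc", "copper"]

copper: T≤10 °C ⇒ hinge +0.126·(9.7−10) = -0.0378
  SO₂ term: 0.0053·51.5^0.26·exp(0.059·71-0.0378) = 0.938
  Sd branch = 0.01025·Sd^0.27·e^(0.036·RH+0.049·T) = 1.141 μm/a
  sum: 0.938 + 1.141 → r_corr = 2.079 μm/a
carbon steel: T≤10 °C ⇒ hinge +0.150·(9.7−10) = -0.0450
  Pd branch = 1.77·Pd^0.52·e^(0.02·RH+f) = 54.36 μm/a
  Cl⁻ term: 0.102·506.0^0.62·exp(0.033·71+0.04·9.7) = 74.34
  sum: 54.36 + 74.34 → r_corr = 128.7 μm/a
zinc: temperature factor f = +0.038·(-0.3) = -0.0114
  Pd branch = 0.0129·Pd^0.44·e^(0.046·RH+f) = 1.893 μm/a
  Sd branch = 0.0175·Sd^0.57·e^(0.008·RH+0.085·T) = 2.45 μm/a
  r_corr = 1.893 + 2.45 = 4.343 μm/a
Ordering by μm/a: carbon steel (129) > zinc (4.34) > copper (2.08)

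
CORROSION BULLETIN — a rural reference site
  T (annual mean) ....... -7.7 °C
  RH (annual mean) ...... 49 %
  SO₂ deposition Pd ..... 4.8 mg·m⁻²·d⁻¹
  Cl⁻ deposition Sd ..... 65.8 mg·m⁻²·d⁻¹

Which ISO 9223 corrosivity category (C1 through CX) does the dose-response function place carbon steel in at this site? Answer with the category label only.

C2

carbon steel: temperature factor f = +0.150·(-17.7) = -2.6550
  Pd branch = 1.77·Pd^0.52·e^(0.02·RH+f) = 0.7495 μm/a
  Cl⁻ term: 0.102·65.8^0.62·exp(0.033·49+0.04·-7.7) = 5.063
  r_corr = 0.7495 + 5.063 = 5.812 μm/a
Category bounds: 1.3…25 μm/a bracket r_corr ⇒ C2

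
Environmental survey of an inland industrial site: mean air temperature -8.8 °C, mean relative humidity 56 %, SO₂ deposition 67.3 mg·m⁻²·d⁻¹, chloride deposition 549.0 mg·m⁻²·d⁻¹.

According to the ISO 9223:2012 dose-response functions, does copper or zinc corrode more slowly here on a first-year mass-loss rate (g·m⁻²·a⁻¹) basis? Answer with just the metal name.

copper: f(T) = +0.126·(T−10) [T≤10 °C] = -2.3688
  sulphur-dioxide contribution → 0.04034 μm/a
  chloride contribution → 0.2746 μm/a
  ⇒ r_corr(copper) = 0.3149 μm/a
  mass loss = 0.3149 μm/a × 8.96 g/cm³ = 2.822 g·m⁻²·a⁻¹
zinc: f(T) = +0.038·(T−10) [T≤10 °C] = -0.7144
  sulphur-dioxide contribution → 0.5289 μm/a
  chloride contribution → 0.4724 μm/a
  ⇒ r_corr(zinc) = 1.001 μm/a
  mass loss = 1.001 μm/a × 7.14 g/cm³ = 7.149 g·m⁻²·a⁻¹
Ordering by g·m⁻²·a⁻¹: zinc (7.15) > copper (2.82)

copper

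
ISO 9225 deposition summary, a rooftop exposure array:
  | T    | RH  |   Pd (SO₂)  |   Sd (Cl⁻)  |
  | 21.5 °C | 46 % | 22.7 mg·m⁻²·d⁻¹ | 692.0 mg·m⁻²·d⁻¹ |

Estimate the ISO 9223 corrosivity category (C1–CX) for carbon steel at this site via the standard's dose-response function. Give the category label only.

carbon steel: f(T) = -0.054·(T−10) [T>10 °C] = -0.6210
  Pd branch = 1.77·Pd^0.52·e^(0.02·RH+f) = 12.1 μm/a
  Cl⁻ term: 0.102·692.0^0.62·exp(0.033·46+0.04·21.5) = 63.42
  sum: 12.1 + 63.42 → r_corr = 75.52 μm/a
ISO 9223 Table 2 (carbon steel): 50 < 75.5 ≤ 80 μm/a ⇒ C4

C4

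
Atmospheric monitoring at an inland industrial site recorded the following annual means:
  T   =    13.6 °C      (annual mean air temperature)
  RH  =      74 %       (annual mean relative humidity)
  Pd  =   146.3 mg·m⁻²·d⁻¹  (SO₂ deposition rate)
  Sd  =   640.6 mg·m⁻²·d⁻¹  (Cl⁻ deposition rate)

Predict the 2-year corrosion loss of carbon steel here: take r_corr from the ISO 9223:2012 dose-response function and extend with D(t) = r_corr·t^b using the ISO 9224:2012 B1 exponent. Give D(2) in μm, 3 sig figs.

D(2) = 282 μm

carbon steel: f(T) = -0.054·(T−10) [T>10 °C] = -0.1944
  sulphur-dioxide contribution → 85.55 μm/a
  chloride contribution → 111 μm/a
  total first-year rate 196.6 μm/a
Power-law: D(2) = r_corr · 2^0.523
  D(2) = 196.6 × 2^0.523 = 196.6 × 1.437 = 282.5 μm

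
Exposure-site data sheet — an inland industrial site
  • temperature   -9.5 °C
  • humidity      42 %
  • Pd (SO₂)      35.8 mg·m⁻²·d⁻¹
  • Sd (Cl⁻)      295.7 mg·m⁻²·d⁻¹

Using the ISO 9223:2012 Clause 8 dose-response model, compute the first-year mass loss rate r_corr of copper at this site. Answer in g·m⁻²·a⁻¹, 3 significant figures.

copper: T≤10 °C ⇒ hinge +0.126·(-9.5−10) = -2.4570
  sulphur-dioxide contribution → 0.01372 μm/a
  chloride contribution → 0.1356 μm/a
  total first-year rate 0.1493 μm/a
Convert to mass loss: 0.1493 μm/a × 8.96 g/cm³ = 1.338 g·m⁻²·a⁻¹

r_corr = 1.34 g·m⁻²·a⁻¹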